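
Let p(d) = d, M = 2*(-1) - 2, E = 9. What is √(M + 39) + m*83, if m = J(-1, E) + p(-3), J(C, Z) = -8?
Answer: -913 + √35 ≈ -907.08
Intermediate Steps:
M = -4 (M = -2 - 2 = -4)
m = -11 (m = -8 - 3 = -11)
√(M + 39) + m*83 = √(-4 + 39) - 11*83 = √35 - 913 = -913 + √35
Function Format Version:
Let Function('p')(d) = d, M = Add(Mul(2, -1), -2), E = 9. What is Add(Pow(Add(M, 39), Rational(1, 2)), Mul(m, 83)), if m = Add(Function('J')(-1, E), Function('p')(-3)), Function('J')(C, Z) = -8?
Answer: Add(-913, Pow(35, Rational(1, 2))) ≈ -907.08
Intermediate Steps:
M = -4 (M = Add(-2, -2) = -4)
m = -11 (m = Add(-8, -3) = -11)
Add(Pow(Add(M, 39), Rational(1, 2)), Mul(m, 83)) = Add(Pow(Add(-4, 39), Rational(1, 2)), Mul(-11, 83)) = Add(Pow(35, Rational(1, 2)), -913) = Add(-913, Pow(35, Rational(1, 2)))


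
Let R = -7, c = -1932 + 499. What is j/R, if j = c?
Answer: 1433/7 ≈ 204.71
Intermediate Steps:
c = -1433
j = -1433
j/R = -1433/(-7) = -1433*(-1/7) = 1433/7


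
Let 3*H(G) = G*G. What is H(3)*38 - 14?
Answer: 100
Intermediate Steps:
H(G) = G**2/3 (H(G) = (G*G)/3 = G**2/3)
H(3)*38 - 14 = ((1/3)*3**2)*38 - 14 = ((1/3)*9)*38 - 14 = 3*38 - 14 = 114 - 14 = 100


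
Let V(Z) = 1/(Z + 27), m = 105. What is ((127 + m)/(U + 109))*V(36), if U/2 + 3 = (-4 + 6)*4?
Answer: 232/7497 ≈ 0.030946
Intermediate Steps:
U = 10 (U = -6 + 2*((-4 + 6)*4) = -6 + 2*(2*4) = -6 + 2*8 = -6 + 16 = 10)
V(Z) = 1/(27 + Z)
((127 + m)/(U + 109))*V(36) = ((127 + 105)/(10 + 109))/(27 + 36) = (232/119)/63 = (232*(1/119))*(1/63) = (232/119)*(1/63) = 232/7497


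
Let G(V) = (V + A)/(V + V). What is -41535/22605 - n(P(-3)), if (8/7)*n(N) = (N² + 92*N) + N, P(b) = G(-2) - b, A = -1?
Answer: -61591377/192896 ≈ -319.30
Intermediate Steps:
G(V) = (-1 + V)/(2*V) (G(V) = (V - 1)/(V + V) = (-1 + V)/((2*V)) = (-1 + V)*(1/(2*V)) = (-1 + V)/(2*V))
P(b) = ¾ - b (P(b) = (½)*(-1 - 2)/(-2) - b = (½)*(-½)*(-3) - b = ¾ - b)
n(N) = 7*N²/8 + 651*N/8 (n(N) = 7*((N² + 92*N) + N)/8 = 7*(N² + 93*N)/8 = 7*N²/8 + 651*N/8)
-41535/22605 - n(P(-3)) = -41535/22605 - 7*(¾ - 1*(-3))*(93 + (¾ - 1*(-3)))/8 = -41535*1/22605 - 7*(¾ + 3)*(93 + (¾ + 3))/8 = -2769/1507 - 7*15*(93 + 15/4)/(8*4) = -2769/1507 - 7*15*387/(8*4*4) = -2769/1507 - 1*40635/128 = -2769/1507 - 40635/128 = -61591377/192896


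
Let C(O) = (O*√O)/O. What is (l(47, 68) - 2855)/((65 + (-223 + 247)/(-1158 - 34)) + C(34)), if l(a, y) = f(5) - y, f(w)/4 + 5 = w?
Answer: -2108386207/46493145 + 64893523*√34/92986290 ≈ -41.279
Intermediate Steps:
f(w) = -20 + 4*w
l(a, y) = -y (l(a, y) = (-20 + 4*5) - y = (-20 + 20) - y = 0 - y = -y)
C(O) = √O (C(O) = O^(3/2)/O = √O)
(l(47, 68) - 2855)/((65 + (-223 + 247)/(-1158 - 34)) + C(34)) = (-1*68 - 2855)/((65 + (-223 + 247)/(-1158 - 34)) + √34) = (-68 - 2855)/((65 + 24/(-1192)) + √34) = -2923/((65 + 24*(-1/1192)) + √34) = -2923/((65 - 3/149) + √34) = -2923/(9682/149 + √34)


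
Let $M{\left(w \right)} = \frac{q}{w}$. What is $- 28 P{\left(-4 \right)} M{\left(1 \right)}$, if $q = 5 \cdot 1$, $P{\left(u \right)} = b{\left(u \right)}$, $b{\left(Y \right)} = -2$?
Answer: $280$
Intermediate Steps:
$P{\left(u \right)} = -2$
$q = 5$
$M{\left(w \right)} = \frac{5}{w}$
$- 28 P{\left(-4 \right)} M{\left(1 \right)} = \left(-28\right) \left(-2\right) \frac{5}{1} = 56 \cdot 5 \cdot 1 = 56 \cdot 5 = 280$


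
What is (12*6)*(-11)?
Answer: -792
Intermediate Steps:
(12*6)*(-11) = 72*(-11) = -792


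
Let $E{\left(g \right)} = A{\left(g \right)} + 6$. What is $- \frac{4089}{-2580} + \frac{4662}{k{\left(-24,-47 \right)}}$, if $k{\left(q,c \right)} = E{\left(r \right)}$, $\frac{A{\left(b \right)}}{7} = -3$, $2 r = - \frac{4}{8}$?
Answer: $- \frac{53185}{172} \approx -309.21$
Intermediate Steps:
$r = - \frac{1}{4}$ ($r = \frac{\left(-4\right) \frac{1}{8}}{2} = \frac{1}{2} \left(- \frac{1}{2}\right) = - \frac{1}{4} \approx -0.25$)
$A{\left(b \right)} = -21$ ($A{\left(b \right)} = 7 \left(-3\right) = -21$)
$E{\left(g \right)} = -15$ ($E{\left(g \right)} = -21 + 6 = -15$)
$k{\left(q,c \right)} = -15$
$- \frac{4089}{-2580} + \frac{4662}{k{\left(-24,-47 \right)}} = - \frac{4089}{-2580} + \frac{4662}{-15} = \left(-4089\right) \left(- \frac{1}{2580}\right) + 4662 \left(- \frac{1}{15}\right) = \frac{1363}{860} - \frac{1554}{5} = - \frac{53185}{172}$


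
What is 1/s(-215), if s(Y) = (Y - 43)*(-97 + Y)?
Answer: 1/80496 ≈ 1.2423e-5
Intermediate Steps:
s(Y) = (-97 + Y)*(-43 + Y) (s(Y) = (-43 + Y)*(-97 + Y) = (-97 + Y)*(-43 + Y))
1/s(-215) = 1/(4171 + (-215)² - 140*(-215)) = 1/(4171 + 46225 + 30100) = 1/80496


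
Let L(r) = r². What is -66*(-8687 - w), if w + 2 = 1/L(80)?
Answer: 1834272033/3200 ≈ 5.7321e+5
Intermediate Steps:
w = -12799/6400 (w = -2 + 1/(80²) = -2 + 1/6400 = -12799/6400 ≈ -1.9998)
-66*(-8687 - w) = -66*(-8687 - 1*(-12799/6400)) = -66*(-8687 + 12799/6400) = -66*(-55584001/6400) = 1834272033/3200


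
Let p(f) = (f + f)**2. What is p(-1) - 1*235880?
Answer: -235876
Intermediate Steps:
p(f) = 4*f**2 (p(f) = (2*f)**2 = 4*f**2)
p(-1) - 1*235880 = 4*(-1)**2 - 1*235880 = 4*1 - 235880 = 4 - 235880 = -235876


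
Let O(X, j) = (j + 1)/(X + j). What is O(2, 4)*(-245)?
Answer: -1225/6 ≈ -204.17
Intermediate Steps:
O(X, j) = (1 + j)/(X + j)
O(2, 4)*(-245) = ((1 + 4)/(2 + 4))*(-245) = (5/6)*(-245) = -1225/6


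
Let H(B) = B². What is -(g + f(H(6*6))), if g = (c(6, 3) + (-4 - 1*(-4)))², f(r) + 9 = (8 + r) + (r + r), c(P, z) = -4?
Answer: -3903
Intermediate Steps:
f(r) = -1 + 3*r (f(r) = -9 + ((8 + r) + (r + r)) = -9 + ((8 + r) + 2*r) = -9 + (8 + 3*r) = -1 + 3*r)
g = 16 (g = (-4 + (-4 - 1*(-4)))² = (-4 + (-4 + 4))² = (-4 + 0)² = (-4)² = 16)
-(g + f(H(6*6))) = -(16 + (-1 + 3*(6*6)²)) = -(16 + (-1 + 3*36²)) = -(16 + (-1 + 3*1296)) = -(16 + (-1 + 3888)) = -(16 + 3887) = -1*3903 = -3903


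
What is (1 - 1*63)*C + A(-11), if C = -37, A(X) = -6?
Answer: 2288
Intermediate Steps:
(1 - 1*63)*C + A(-11) = (1 - 1*63)*(-37) - 6 = (1 - 63)*(-37) - 6 = -62*(-37) - 6 = 2294 - 6 = 2288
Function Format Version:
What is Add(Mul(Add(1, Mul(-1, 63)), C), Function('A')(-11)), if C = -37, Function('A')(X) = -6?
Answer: 2288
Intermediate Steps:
Add(Mul(Add(1, Mul(-1, 63)), C), Function('A')(-11)) = Add(Mul(Add(1, Mul(-1, 63)), -37), -6) = Add(Mul(Add(1, -63), -37), -6) = Add(Mul(-62, -37), -6) = Add(2294, -6) = 2288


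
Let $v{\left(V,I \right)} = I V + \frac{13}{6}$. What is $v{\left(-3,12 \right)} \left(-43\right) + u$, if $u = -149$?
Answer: $\frac{7835}{6} \approx 1305.8$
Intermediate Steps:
$v{\left(V,I \right)} = \frac{13}{6} + I V$ ($v{\left(V,I \right)} = I V + 13 \cdot \frac{1}{6} = I V + \frac{13}{6} = \frac{13}{6} + I V$)
$v{\left(-3,12 \right)} \left(-43\right) + u = \left(\frac{13}{6} + 12 \left(-3\right)\right) \left(-43\right) - 149 = \left(\frac{13}{6} - 36\right) \left(-43\right) - 149 = \left(- \frac{203}{6}\right) \left(-43\right) - 149 = \frac{8729}{6} - 149 = \frac{7835}{6}$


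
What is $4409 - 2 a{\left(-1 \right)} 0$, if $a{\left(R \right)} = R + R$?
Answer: $4409$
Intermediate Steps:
$a{\left(R \right)} = 2 R$
$4409 - 2 a{\left(-1 \right)} 0 = 4409 - 2 \cdot 2 \left(-1\right) 0 = 4409 - 2 \left(\left(-2\right) 0\right) = 4409 - 2 \cdot 0 = 4409 - 0 = 4409 + 0 = 4409$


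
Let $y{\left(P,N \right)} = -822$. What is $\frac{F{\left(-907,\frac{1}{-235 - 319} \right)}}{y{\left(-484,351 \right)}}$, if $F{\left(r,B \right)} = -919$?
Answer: $\frac{919}{822} \approx 1.118$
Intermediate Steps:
$\frac{F{\left(-907,\frac{1}{-235 - 319} \right)}}{y{\left(-484,351 \right)}} = - \frac{919}{-822} = \left(-919\right) \left(- \frac{1}{822}\right) = \frac{919}{822}$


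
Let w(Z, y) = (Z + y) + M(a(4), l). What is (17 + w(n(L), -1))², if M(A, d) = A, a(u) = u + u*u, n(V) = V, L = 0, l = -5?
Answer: 1296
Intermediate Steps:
a(u) = u + u²
w(Z, y) = 20 + Z + y (w(Z, y) = (Z + y) + 4*(1 + 4) = (Z + y) + 4*5 = (Z + y) + 20 = 20 + Z + y)
(17 + w(n(L), -1))² = (17 + (20 + 0 - 1))² = (17 + 19)² = 36² = 1296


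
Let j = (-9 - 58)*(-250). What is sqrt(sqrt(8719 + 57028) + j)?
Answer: sqrt(16750 + sqrt(65747)) ≈ 130.41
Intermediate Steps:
j = 16750 (j = -67*(-250) = 16750)
sqrt(sqrt(8719 + 57028) + j) = sqrt(sqrt(8719 + 57028) + 16750) = sqrt(sqrt(65747) + 16750) = sqrt(16750 + sqrt(65747))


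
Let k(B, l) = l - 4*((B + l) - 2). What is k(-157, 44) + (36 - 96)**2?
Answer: 4104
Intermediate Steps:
k(B, l) = 8 - 4*B - 3*l (k(B, l) = l - 4*(-2 + B + l) = l + (8 - 4*B - 4*l) = 8 - 4*B - 3*l)
k(-157, 44) + (36 - 96)**2 = (8 - 4*(-157) - 3*44) + (36 - 96)**2 = (8 + 628 - 132) + (-60)**2 = 504 + 3600 = 4104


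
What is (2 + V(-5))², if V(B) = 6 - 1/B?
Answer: 1681/25 ≈ 67.240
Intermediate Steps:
(2 + V(-5))² = (2 + (6 - 1/(-5)))² = (2 + (6 - 1*(-⅕)))² = (2 + (6 + ⅕))² = (2 + 31/5)² = (41/5)² = 1681/25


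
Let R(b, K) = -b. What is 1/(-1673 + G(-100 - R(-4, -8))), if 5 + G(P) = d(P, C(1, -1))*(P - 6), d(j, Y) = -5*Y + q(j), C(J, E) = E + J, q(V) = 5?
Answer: -1/2228 ≈ -0.00044883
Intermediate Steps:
d(j, Y) = 5 - 5*Y (d(j, Y) = -5*Y + 5 = 5 - 5*Y)
G(P) = -35 + 5*P (G(P) = -5 + (5 - 5*(-1 + 1))*(P - 6) = -5 + (5 - 5*0)*(-6 + P) = -5 + (5 + 0)*(-6 + P) = -5 + 5*(-6 + P) = -5 + (-30 + 5*P) = -35 + 5*P)
1/(-1673 + G(-100 - R(-4, -8))) = 1/(-1673 + (-35 + 5*(-100 - (-1)*(-4)))) = 1/(-1673 + (-35 + 5*(-100 - 1*4))) = 1/(-1673 + (-35 + 5*(-100 - 4))) = 1/(-1673 + (-35 + 5*(-104))) = 1/(-1673 + (-35 - 520)) = 1/(-1673 - 555) = 1/(-2228) = -1/2228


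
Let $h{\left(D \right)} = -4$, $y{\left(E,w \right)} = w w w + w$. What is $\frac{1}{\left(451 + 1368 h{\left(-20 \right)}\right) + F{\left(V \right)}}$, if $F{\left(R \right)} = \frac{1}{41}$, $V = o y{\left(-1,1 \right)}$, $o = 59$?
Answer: $- \frac{41}{205860} \approx -0.00019916$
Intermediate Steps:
$y{\left(E,w \right)} = w + w^{3}$ ($y{\left(E,w \right)} = w^{2} w + w = w^{3} + w = w + w^{3}$)
$V = 118$ ($V = 59 \left(1 + 1^{3}\right) = 59 \left(1 + 1\right) = 59 \cdot 2 = 118$)
$F{\left(R \right)} = \frac{1}{41}$
$\frac{1}{\left(451 + 1368 h{\left(-20 \right)}\right) + F{\left(V \right)}} = \frac{1}{\left(451 + 1368 \left(-4\right)\right) + \frac{1}{41}} = \frac{1}{\left(451 - 5472\right) + \frac{1}{41}} = \frac{1}{-5021 + \frac{1}{41}} = \frac{1}{- \frac{205860}{41}} = - \frac{41}{205860}$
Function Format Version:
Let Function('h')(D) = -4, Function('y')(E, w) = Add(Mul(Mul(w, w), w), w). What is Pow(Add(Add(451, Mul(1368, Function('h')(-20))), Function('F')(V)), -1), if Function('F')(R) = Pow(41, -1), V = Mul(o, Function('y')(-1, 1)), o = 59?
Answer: Rational(-41, 205860) ≈ -0.00019916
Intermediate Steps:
Function('y')(E, w) = Add(w, Pow(w, 3)) (Function('y')(E, w) = Add(Mul(Pow(w, 2), w), w) = Add(Pow(w, 3), w) = Add(w, Pow(w, 3)))
V = 118 (V = Mul(59, Add(1, Pow(1, 3))) = Mul(59, Add(1, 1)) = Mul(59, 2) = 118)
Function('F')(R) = Rational(1, 41)
Pow(Add(Add(451, Mul(1368, Function('h')(-20))), Function('F')(V)), -1) = Pow(Add(Add(451, Mul(1368, -4)), Rational(1, 41)), -1) = Pow(Add(Add(451, -5472), Rational(1, 41)), -1) = Pow(Add(-5021, Rational(1, 41)), -1) = Pow(Rational(-205860, 41), -1) = Rational(-41, 205860)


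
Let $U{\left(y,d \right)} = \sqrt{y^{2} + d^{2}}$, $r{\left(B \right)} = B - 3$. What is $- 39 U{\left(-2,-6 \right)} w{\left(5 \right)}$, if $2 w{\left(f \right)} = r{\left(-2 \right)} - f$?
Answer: $390 \sqrt{10} \approx 1233.3$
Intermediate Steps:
$r{\left(B \right)} = -3 + B$
$U{\left(y,d \right)} = \sqrt{d^{2} + y^{2}}$
$w{\left(f \right)} = - \frac{5}{2} - \frac{f}{2}$ ($w{\left(f \right)} = \frac{\left(-3 - 2\right) - f}{2} = \frac{-5 - f}{2} = - \frac{5}{2} - \frac{f}{2}$)
$- 39 U{\left(-2,-6 \right)} w{\left(5 \right)} = - 39 \sqrt{\left(-6\right)^{2} + \left(-2\right)^{2}} \left(- \frac{5}{2} - \frac{5}{2}\right) = - 39 \sqrt{36 + 4} \left(- \frac{5}{2} - \frac{5}{2}\right) = - 39 \sqrt{40} \left(-5\right) = - 39 \cdot 2 \sqrt{10} \left(-5\right) = - 78 \sqrt{10} \left(-5\right) = 390 \sqrt{10}$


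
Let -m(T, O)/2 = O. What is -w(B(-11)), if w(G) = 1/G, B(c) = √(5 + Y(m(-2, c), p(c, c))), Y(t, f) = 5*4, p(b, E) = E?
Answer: -⅕ ≈ -0.20000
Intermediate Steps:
m(T, O) = -2*O
Y(t, f) = 20
B(c) = 5 (B(c) = √(5 + 20) = √25 = 5)
-w(B(-11)) = -1/5 = -1*⅕ = -⅕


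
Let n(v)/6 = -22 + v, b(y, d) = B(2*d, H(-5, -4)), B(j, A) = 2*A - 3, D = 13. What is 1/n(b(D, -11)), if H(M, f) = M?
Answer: -1/210 ≈ -0.0047619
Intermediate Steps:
B(j, A) = -3 + 2*A
b(y, d) = -13 (b(y, d) = -3 + 2*(-5) = -3 - 10 = -13)
n(v) = -132 + 6*v (n(v) = 6*(-22 + v) = -132 + 6*v)
1/n(b(D, -11)) = 1/(-132 + 6*(-13)) = 1/(-132 - 78) = 1/(-210) = -1/210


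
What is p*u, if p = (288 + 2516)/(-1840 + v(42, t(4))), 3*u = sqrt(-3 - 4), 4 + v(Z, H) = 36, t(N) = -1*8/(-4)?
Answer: -701*I*sqrt(7)/1356 ≈ -1.3678*I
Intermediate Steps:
t(N) = 2 (t(N) = -8*(-1/4) = 2)
v(Z, H) = 32 (v(Z, H) = -4 + 36 = 32)
u = I*sqrt(7)/3 (u = sqrt(-3 - 4)/3 = sqrt(-7)/3 = (I*sqrt(7))/3 = I*sqrt(7)/3 ≈ 0.88192*I)
p = -701/452 (p = (288 + 2516)/(-1840 + 32) = 2804/(-1808) = 2804*(-1/1808) = -701/452 ≈ -1.5509)
p*u = -701*I*sqrt(7)/1356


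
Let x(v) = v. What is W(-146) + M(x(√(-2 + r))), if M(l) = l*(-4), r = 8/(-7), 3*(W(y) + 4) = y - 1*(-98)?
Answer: -20 - 4*I*√154/7 ≈ -20.0 - 7.0912*I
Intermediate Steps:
W(y) = 86/3 + y/3 (W(y) = -4 + (y - 1*(-98))/3 = -4 + (y + 98)/3 = -4 + (98 + y)/3 = -4 + (98/3 + y/3) = 86/3 + y/3)
r = -8/7 (r = 8*(-⅐) = -8/7 ≈ -1.1429)
M(l) = -4*l
W(-146) + M(x(√(-2 + r))) = (86/3 + (⅓)*(-146)) - 4*√(-2 - 8/7) = (86/3 - 146/3) - 4*I*√154/7 = -20 - 4*I*√154/7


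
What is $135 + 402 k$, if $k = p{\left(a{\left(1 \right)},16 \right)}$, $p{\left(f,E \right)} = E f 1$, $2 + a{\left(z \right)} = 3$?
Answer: $6567$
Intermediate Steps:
$a{\left(z \right)} = 1$ ($a{\left(z \right)} = -2 + 3 = 1$)
$p{\left(f,E \right)} = E f$
$k = 16$ ($k = 16 \cdot 1 = 16$)
$135 + 402 k = 135 + 402 \cdot 16 = 135 + 6432 = 6567$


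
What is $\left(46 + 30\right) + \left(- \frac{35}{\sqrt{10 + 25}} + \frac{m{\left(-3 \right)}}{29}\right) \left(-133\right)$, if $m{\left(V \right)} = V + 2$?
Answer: $\frac{2337}{29} + 133 \sqrt{35} \approx 867.42$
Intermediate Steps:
$m{\left(V \right)} = 2 + V$
$\left(46 + 30\right) + \left(- \frac{35}{\sqrt{10 + 25}} + \frac{m{\left(-3 \right)}}{29}\right) \left(-133\right) = \left(46 + 30\right) + \left(- \frac{35}{\sqrt{10 + 25}} + \frac{2 - 3}{29}\right) \left(-133\right) = 76 + \left(- \frac{35}{\sqrt{35}} - \frac{1}{29}\right) \left(-133\right) = 76 + \left(- 35 \frac{\sqrt{35}}{35} - \frac{1}{29}\right) \left(-133\right) = 76 + \left(- \sqrt{35} - \frac{1}{29}\right) \left(-133\right) = 76 + \left(- \frac{1}{29} - \sqrt{35}\right) \left(-133\right) = 76 + \left(\frac{133}{29} + 133 \sqrt{35}\right) = \frac{2337}{29} + 133 \sqrt{35}$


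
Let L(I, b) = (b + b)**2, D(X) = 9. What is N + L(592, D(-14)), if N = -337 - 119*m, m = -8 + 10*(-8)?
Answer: 10459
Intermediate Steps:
m = -88 (m = -8 - 80 = -88)
L(I, b) = 4*b**2 (L(I, b) = (2*b)**2 = 4*b**2)
N = 10135 (N = -337 - 119*(-88) = -337 + 10472 = 10135)
N + L(592, D(-14)) = 10135 + 4*9**2 = 10135 + 4*81 = 10135 + 324 = 10459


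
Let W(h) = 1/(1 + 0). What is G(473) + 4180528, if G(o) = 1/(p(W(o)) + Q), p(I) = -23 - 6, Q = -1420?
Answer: 6057585071/1449 ≈ 4.1805e+6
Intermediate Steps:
W(h) = 1 (W(h) = 1/1 = 1)
p(I) = -29
G(o) = -1/1449 (G(o) = 1/(-29 - 1420) = 1/(-1449) = -1/1449)
G(473) + 4180528 = -1/1449 + 4180528 = 6057585071/1449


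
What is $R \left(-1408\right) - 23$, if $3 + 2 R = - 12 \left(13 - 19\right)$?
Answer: $-48599$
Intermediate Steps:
$R = \frac{69}{2}$ ($R = - \frac{3}{2} + \frac{\left(-12\right) \left(13 - 19\right)}{2} = - \frac{3}{2} + \frac{\left(-12\right) \left(-6\right)}{2} = - \frac{3}{2} + \frac{1}{2} \cdot 72 = - \frac{3}{2} + 36 = \frac{69}{2} \approx 34.5$)
$R \left(-1408\right) - 23 = \frac{69}{2} \left(-1408\right) - 23 = -48576 - 23 = -48599$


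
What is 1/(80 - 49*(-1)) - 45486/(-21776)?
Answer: 2944735/1404552 ≈ 2.0966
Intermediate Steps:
1/(80 - 49*(-1)) - 45486/(-21776) = 1/(80 + 49) - 45486*(-1)/21776 = 1/129 - 1*(-22743/10888) = 1/129 + 22743/10888 = 2944735/1404552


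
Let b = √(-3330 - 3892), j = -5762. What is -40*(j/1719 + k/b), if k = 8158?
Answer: 230480/1719 + 163160*I*√7222/3611 ≈ 134.08 + 3839.9*I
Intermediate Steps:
b = I*√7222 (b = √(-7222) = I*√7222 ≈ 84.982*I)
-40*(j/1719 + k/b) = -40*(-5762/1719 + 8158/((I*√7222))) = -40*(-5762*1/1719 + 8158*(-I*√7222/7222)) = -40*(-5762/1719 - 4079*I*√7222/3611) = 230480/1719 + 163160*I*√7222/3611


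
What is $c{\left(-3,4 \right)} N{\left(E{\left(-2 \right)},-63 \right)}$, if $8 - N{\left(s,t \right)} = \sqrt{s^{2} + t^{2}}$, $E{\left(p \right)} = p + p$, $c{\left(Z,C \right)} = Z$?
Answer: $-24 + 3 \sqrt{3985} \approx 165.38$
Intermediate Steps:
$E{\left(p \right)} = 2 p$
$N{\left(s,t \right)} = 8 - \sqrt{s^{2} + t^{2}}$
$c{\left(-3,4 \right)} N{\left(E{\left(-2 \right)},-63 \right)} = - 3 \left(8 - \sqrt{\left(2 \left(-2\right)\right)^{2} + \left(-63\right)^{2}}\right) = - 3 \left(8 - \sqrt{\left(-4\right)^{2} + 3969}\right) = - 3 \left(8 - \sqrt{16 + 3969}\right) = - 3 \left(8 - \sqrt{3985}\right) = -24 + 3 \sqrt{3985}$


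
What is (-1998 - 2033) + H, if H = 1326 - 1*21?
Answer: -2726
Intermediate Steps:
H = 1305 (H = 1326 - 21 = 1305)
(-1998 - 2033) + H = (-1998 - 2033) + 1305 = -4031 + 1305 = -2726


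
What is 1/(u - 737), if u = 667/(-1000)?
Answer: -1000/737667 ≈ -0.0013556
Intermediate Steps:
u = -667/1000 (u = 667*(-1/1000) = -667/1000 ≈ -0.66700)
1/(u - 737) = 1/(-667/1000 - 737) = 1/(-737667/1000) = -1000/737667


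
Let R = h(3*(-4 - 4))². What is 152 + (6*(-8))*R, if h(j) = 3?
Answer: -280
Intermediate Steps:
R = 9 (R = 3² = 9)
152 + (6*(-8))*R = 152 + (6*(-8))*9 = 152 - 48*9 = 152 - 432 = -280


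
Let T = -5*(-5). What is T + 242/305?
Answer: 7867/305 ≈ 25.793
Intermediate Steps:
T = 25
T + 242/305 = 25 + 242/305 = 7867/305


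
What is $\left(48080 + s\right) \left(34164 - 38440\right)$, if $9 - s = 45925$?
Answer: $-9253264$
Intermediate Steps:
$s = -45916$ ($s = 9 - 45925 = -45916$)
$\left(48080 + s\right) \left(34164 - 38440\right) = \left(48080 - 45916\right) \left(34164 - 38440\right) = 2164 \left(-4276\right) = -9253264$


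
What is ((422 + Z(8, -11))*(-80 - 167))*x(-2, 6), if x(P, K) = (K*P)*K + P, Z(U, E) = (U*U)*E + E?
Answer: -5355454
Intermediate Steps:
Z(U, E) = E + E*U² (Z(U, E) = U²*E + E = E*U² + E = E + E*U²)
x(P, K) = P + P*K² (x(P, K) = P*K² + P = P + P*K²)
((422 + Z(8, -11))*(-80 - 167))*x(-2, 6) = ((422 - 11*(1 + 8²))*(-80 - 167))*(-2*(1 + 6²)) = ((422 - 11*(1 + 64))*(-247))*(-2*(1 + 36)) = ((422 - 11*65)*(-247))*(-2*37) = ((422 - 715)*(-247))*(-74) = -293*(-247)*(-74) = 72371*(-74) = -5355454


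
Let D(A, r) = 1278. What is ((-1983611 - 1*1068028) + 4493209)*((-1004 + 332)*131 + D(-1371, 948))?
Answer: -125061963780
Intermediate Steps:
((-1983611 - 1*1068028) + 4493209)*((-1004 + 332)*131 + D(-1371, 948)) = ((-1983611 - 1*1068028) + 4493209)*((-1004 + 332)*131 + 1278) = ((-1983611 - 1068028) + 4493209)*(-672*131 + 1278) = (-3051639 + 4493209)*(-88032 + 1278) = 1441570*(-86754) = -125061963780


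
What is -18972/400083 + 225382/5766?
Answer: 15010352359/384479763 ≈ 39.041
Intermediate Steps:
-18972/400083 + 225382/5766 = -18972*1/400083 + 225382*(1/5766) = -6324/133361 + 112691/2883 = 15010352359/384479763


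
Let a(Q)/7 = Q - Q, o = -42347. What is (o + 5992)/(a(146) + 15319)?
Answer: -36355/15319 ≈ -2.3732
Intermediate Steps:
a(Q) = 0 (a(Q) = 7*(Q - Q) = 7*0 = 0)
(o + 5992)/(a(146) + 15319) = (-42347 + 5992)/(0 + 15319) = -36355/15319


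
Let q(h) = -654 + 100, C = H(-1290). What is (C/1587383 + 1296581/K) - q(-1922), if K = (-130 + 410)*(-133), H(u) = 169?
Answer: 4384438690531/8444877560 ≈ 519.18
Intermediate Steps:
K = -37240 (K = 280*(-133) = -37240)
C = 169
q(h) = -554
(C/1587383 + 1296581/K) - q(-1922) = (169/1587383 + 1296581/(-37240)) - 1*(-554) = (169*(1/1587383) + 1296581*(-1/37240)) + 554 = (169/1587383 - 1296581/37240) + 554 = -294023477709/8444877560 + 554 = 4384438690531/8444877560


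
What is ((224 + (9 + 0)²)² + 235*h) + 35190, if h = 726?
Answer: 298825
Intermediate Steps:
((224 + (9 + 0)²)² + 235*h) + 35190 = ((224 + (9 + 0)²)² + 235*726) + 35190 = ((224 + 9²)² + 170610) + 35190 = ((224 + 81)² + 170610) + 35190 = (305² + 170610) + 35190 = (93025 + 170610) + 35190 = 263635 + 35190 = 298825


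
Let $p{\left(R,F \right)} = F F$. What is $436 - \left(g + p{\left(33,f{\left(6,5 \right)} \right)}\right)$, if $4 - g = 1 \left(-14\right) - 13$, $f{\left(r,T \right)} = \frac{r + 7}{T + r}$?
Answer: $\frac{48836}{121} \approx 403.6$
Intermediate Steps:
$f{\left(r,T \right)} = \frac{7 + r}{T + r}$
$p{\left(R,F \right)} = F^{2}$
$g = 31$ ($g = 4 - \left(1 \left(-14\right) - 13\right) = 4 - \left(-14 - 13\right) = 4 - -27 = 4 + 27 = 31$)
$436 - \left(g + p{\left(33,f{\left(6,5 \right)} \right)}\right) = 436 - \left(31 + \left(\frac{7 + 6}{5 + 6}\right)^{2}\right) = 436 - \left(31 + \left(\frac{1}{11} \cdot 13\right)^{2}\right) = 436 - \left(31 + \left(\frac{13}{11}\right)^{2}\right) = 436 - \left(31 + \frac{169}{121}\right) = 436 - \frac{3920}{121} = \frac{48836}{121}$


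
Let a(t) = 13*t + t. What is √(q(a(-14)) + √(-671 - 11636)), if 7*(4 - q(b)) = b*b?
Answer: √(-5484 + I*√12307) ≈ 0.749 + 74.058*I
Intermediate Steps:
a(t) = 14*t
q(b) = 4 - b²/7 (q(b) = 4 - b*b/7 = 4 - b²/7)
√(q(a(-14)) + √(-671 - 11636)) = √((4 - (14*(-14))²/7) + √(-671 - 11636)) = √((4 - ⅐*(-196)²) + √(-12307)) = √((4 - ⅐*38416) + I*√12307) = √((4 - 5488) + I*√12307) = √(-5484 + I*√12307)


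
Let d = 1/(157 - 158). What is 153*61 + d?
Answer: 9332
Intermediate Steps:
d = -1 (d = 1/(-1) = -1)
153*61 + d = 153*61 - 1 = 9333 - 1 = 9332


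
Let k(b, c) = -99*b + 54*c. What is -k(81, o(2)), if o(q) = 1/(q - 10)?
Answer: 32103/4 ≈ 8025.8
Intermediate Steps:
o(q) = 1/(-10 + q)
-k(81, o(2)) = -(-99*81 + 54/(-10 + 2)) = -(-8019 + 54/(-8)) = -(-8019 + 54*(-1/8)) = -(-8019 - 27/4) = -1*(-32103/4) = 32103/4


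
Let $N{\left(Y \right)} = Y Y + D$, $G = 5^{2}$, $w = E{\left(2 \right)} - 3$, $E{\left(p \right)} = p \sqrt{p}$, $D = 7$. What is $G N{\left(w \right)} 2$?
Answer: $1200 - 600 \sqrt{2} \approx 351.47$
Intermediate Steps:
$E{\left(p \right)} = p^{\frac{3}{2}}$
$w = -3 + 2 \sqrt{2}$ ($w = 2^{\frac{3}{2}} - 3 = 2 \sqrt{2} - 3 = -3 + 2 \sqrt{2} \approx -0.17157$)
$G = 25$
$N{\left(Y \right)} = 7 + Y^{2}$ ($N{\left(Y \right)} = Y Y + 7 = Y^{2} + 7 = 7 + Y^{2}$)
$G N{\left(w \right)} 2 = 25 \left(7 + \left(-3 + 2 \sqrt{2}\right)^{2}\right) 2 = \left(175 + 25 \left(-3 + 2 \sqrt{2}\right)^{2}\right) 2 = 350 + 50 \left(-3 + 2 \sqrt{2}\right)^{2}$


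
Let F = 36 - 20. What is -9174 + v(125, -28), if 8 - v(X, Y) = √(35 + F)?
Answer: -9166 - √51 ≈ -9173.1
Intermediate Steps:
F = 16
v(X, Y) = 8 - √51 (v(X, Y) = 8 - √(35 + 16) = 8 - √51)
-9174 + v(125, -28) = -9174 + (8 - √51) = -9166 - √51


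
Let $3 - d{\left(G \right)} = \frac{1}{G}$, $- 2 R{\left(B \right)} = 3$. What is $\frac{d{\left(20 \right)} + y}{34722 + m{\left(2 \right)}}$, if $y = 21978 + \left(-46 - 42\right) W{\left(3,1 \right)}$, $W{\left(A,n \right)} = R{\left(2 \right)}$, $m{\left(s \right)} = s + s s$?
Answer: $\frac{442259}{694560} \approx 0.63675$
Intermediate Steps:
$m{\left(s \right)} = s + s^{2}$
$R{\left(B \right)} = - \frac{3}{2}$ ($R{\left(B \right)} = \left(- \frac{1}{2}\right) 3 = - \frac{3}{2}$)
$W{\left(A,n \right)} = - \frac{3}{2}$
$d{\left(G \right)} = 3 - \frac{1}{G}$
$y = 22110$ ($y = 21978 + \left(-46 - 42\right) \left(- \frac{3}{2}\right) = 21978 - -132 = 21978 + 132 = 22110$)
$\frac{d{\left(20 \right)} + y}{34722 + m{\left(2 \right)}} = \frac{\left(3 - \frac{1}{20}\right) + 22110}{34722 + 2 \left(1 + 2\right)} = \frac{\left(3 - \frac{1}{20}\right) + 22110}{34722 + 2 \cdot 3} = \frac{\left(3 - \frac{1}{20}\right) + 22110}{34722 + 6} = \frac{\frac{59}{20} + 22110}{34728} = \frac{442259}{20} \cdot \frac{1}{34728} = \frac{442259}{694560}$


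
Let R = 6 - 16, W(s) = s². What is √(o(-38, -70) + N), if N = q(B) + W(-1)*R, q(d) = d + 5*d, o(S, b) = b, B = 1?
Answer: I*√74 ≈ 8.6023*I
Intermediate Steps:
R = -10
q(d) = 6*d
N = -4 (N = 6*1 + (-1)²*(-10) = 6 + 1*(-10) = 6 - 10 = -4)
√(o(-38, -70) + N) = √(-70 - 4) = √(-74) = I*√74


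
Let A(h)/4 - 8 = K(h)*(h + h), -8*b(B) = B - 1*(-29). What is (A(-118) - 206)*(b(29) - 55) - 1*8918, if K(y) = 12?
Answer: 1414163/2 ≈ 7.0708e+5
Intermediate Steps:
b(B) = -29/8 - B/8 (b(B) = -(B - 1*(-29))/8 = -(B + 29)/8 = -(29 + B)/8 = -29/8 - B/8)
A(h) = 32 + 96*h (A(h) = 32 + 4*(12*(h + h)) = 32 + 4*(12*(2*h)) = 32 + 4*(24*h) = 32 + 96*h)
(A(-118) - 206)*(b(29) - 55) - 1*8918 = ((32 + 96*(-118)) - 206)*((-29/8 - ⅛*29) - 55) - 1*8918 = ((32 - 11328) - 206)*((-29/8 - 29/8) - 55) - 8918 = (-11296 - 206)*(-29/4 - 55) - 8918 = -11502*(-249/4) - 8918 = 1431999/2 - 8918 = 1414163/2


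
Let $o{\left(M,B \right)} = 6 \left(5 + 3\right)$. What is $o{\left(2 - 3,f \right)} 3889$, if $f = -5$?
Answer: $186672$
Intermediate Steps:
$o{\left(M,B \right)} = 48$ ($o{\left(M,B \right)} = 6 \cdot 8 = 48$)
$o{\left(2 - 3,f \right)} 3889 = 48 \cdot 3889 = 186672$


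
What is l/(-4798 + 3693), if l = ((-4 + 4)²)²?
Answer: 0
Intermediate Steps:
l = 0 (l = (0²)² = 0² = 0)
l/(-4798 + 3693) = 0/(-4798 + 3693) = 0/(-1105) = 0*(-1/1105) = 0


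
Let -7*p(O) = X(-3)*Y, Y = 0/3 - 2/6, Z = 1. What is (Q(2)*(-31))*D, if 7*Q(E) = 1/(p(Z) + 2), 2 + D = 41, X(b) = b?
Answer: -93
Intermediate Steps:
D = 39 (D = -2 + 41 = 39)
Y = -⅓ (Y = 0*(⅓) - 2*⅙ = 0 - ⅓ = -⅓ ≈ -0.33333)
p(O) = -⅐ (p(O) = -(-3)*(-1)/(7*3) = -⅐*1 = -⅐)
Q(E) = 1/13 (Q(E) = 1/(7*(-⅐ + 2)) = 1/(7*(13/7)) = (⅐)*(7/13) = 1/13)
(Q(2)*(-31))*D = ((1/13)*(-31))*39 = -31/13*39 = -93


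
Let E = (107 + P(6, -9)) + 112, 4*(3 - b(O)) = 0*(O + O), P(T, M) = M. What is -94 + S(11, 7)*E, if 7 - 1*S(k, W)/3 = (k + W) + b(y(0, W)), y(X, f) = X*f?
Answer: -8914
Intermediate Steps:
b(O) = 3 (b(O) = 3 - 0*(O + O) = 3 - 0*2*O = 3 - 1/4*0 = 3 + 0 = 3)
S(k, W) = 12 - 3*W - 3*k (S(k, W) = 21 - 3*((k + W) + 3) = 21 - 3*((W + k) + 3) = 21 - 3*(3 + W + k) = 21 + (-9 - 3*W - 3*k) = 12 - 3*W - 3*k)
E = 210 (E = (107 - 9) + 112 = 98 + 112 = 210)
-94 + S(11, 7)*E = -94 + (12 - 3*7 - 3*11)*210 = -94 + (12 - 21 - 33)*210 = -94 - 42*210 = -94 - 8820 = -8914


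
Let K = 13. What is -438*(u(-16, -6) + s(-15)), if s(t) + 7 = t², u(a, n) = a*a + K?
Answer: -213306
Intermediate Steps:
u(a, n) = 13 + a² (u(a, n) = a*a + 13 = a² + 13 = 13 + a²)
s(t) = -7 + t²
-438*(u(-16, -6) + s(-15)) = -438*((13 + (-16)²) + (-7 + (-15)²)) = -438*((13 + 256) + (-7 + 225)) = -438*(269 + 218) = -438*487 = -213306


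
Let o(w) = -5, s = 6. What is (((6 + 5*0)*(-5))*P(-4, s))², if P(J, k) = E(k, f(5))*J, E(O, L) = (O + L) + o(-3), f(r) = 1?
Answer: 57600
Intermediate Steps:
E(O, L) = -5 + L + O (E(O, L) = (O + L) - 5 = (L + O) - 5 = -5 + L + O)
P(J, k) = J*(-4 + k) (P(J, k) = (-5 + 1 + k)*J = (-4 + k)*J = J*(-4 + k))
(((6 + 5*0)*(-5))*P(-4, s))² = (((6 + 5*0)*(-5))*(-4*(-4 + 6)))² = (((6 + 0)*(-5))*(-4*2))² = ((6*(-5))*(-8))² = (-30*(-8))² = 240² = 57600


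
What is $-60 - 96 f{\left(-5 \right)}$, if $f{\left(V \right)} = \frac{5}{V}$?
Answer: $36$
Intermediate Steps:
$-60 - 96 f{\left(-5 \right)} = -60 - 96 \frac{5}{-5} = -60 - 96 \cdot 5 \left(- \frac{1}{5}\right) = -60 - -96 = -60 + 96 = 36$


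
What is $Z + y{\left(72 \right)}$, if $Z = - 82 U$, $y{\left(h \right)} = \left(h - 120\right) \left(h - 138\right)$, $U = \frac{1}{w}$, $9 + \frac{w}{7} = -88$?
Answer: $\frac{2151154}{679} \approx 3168.1$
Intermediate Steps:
$w = -679$ ($w = -63 + 7 \left(-88\right) = -63 - 616 = -679$)
$U = - \frac{1}{679}$ ($U = \frac{1}{-679} = - \frac{1}{679} \approx -0.0014728$)
$y{\left(h \right)} = \left(-138 + h\right) \left(-120 + h\right)$ ($y{\left(h \right)} = \left(-120 + h\right) \left(-138 + h\right) = \left(-138 + h\right) \left(-120 + h\right)$)
$Z = \frac{82}{679}$ ($Z = \left(-82\right) \left(- \frac{1}{679}\right) = \frac{82}{679} \approx 0.12077$)
$Z + y{\left(72 \right)} = \frac{82}{679} + \left(16560 + 72^{2} - 18576\right) = \frac{82}{679} + \left(16560 + 5184 - 18576\right) = \frac{82}{679} + 3168 = \frac{2151154}{679}$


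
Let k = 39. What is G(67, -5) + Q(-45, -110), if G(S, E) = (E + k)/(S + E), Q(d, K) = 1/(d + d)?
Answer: 1499/2790 ≈ 0.53728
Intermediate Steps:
Q(d, K) = 1/(2*d)
G(S, E) = (39 + E)/(E + S) (G(S, E) = (E + 39)/(S + E) = (39 + E)/(E + S))
G(67, -5) + Q(-45, -110) = (39 - 5)/(-5 + 67) + (1/2)/(-45) = 34/62 + (1/2)*(-1/45) = (1/62)*34 - 1/90 = 17/31 - 1/90 = 1499/2790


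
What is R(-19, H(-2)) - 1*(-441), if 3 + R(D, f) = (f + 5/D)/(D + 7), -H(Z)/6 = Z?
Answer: 99641/228 ≈ 437.02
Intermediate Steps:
H(Z) = -6*Z
R(D, f) = -3 + (f + 5/D)/(7 + D) (R(D, f) = -3 + (f + 5/D)/(D + 7) = -3 + (f + 5/D)/(7 + D))
R(-19, H(-2)) - 1*(-441) = (5 - 21*(-19) - 3*(-19)² - (-114)*(-2))/((-19)*(7 - 19)) - 1*(-441) = -1/19*(5 + 399 - 3*361 - 19*12)/(-12) + 441 = -1/19*(-1/12)*(5 + 399 - 1083 - 228) + 441 = -1/19*(-1/12)*(-907) + 441 = -907/228 + 441 = 99641/228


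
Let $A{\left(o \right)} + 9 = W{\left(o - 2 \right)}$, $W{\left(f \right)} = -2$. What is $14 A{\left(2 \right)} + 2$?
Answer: $-152$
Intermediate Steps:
$A{\left(o \right)} = -11$ ($A{\left(o \right)} = -9 - 2 = -11$)
$14 A{\left(2 \right)} + 2 = 14 \left(-11\right) + 2 = -154 + 2 = -152$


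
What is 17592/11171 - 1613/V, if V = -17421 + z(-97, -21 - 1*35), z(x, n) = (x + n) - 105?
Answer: 329027791/197492109 ≈ 1.6660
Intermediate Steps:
z(x, n) = -105 + n + x (z(x, n) = (n + x) - 105 = -105 + n + x)
V = -17679 (V = -17421 + (-105 + (-21 - 1*35) - 97) = -17421 + (-105 + (-21 - 35) - 97) = -17421 + (-105 - 56 - 97) = -17421 - 258 = -17679)
17592/11171 - 1613/V = 17592/11171 - 1613/(-17679) = 17592*(1/11171) - 1613*(-1/17679) = 17592/11171 + 1613/17679 = 329027791/197492109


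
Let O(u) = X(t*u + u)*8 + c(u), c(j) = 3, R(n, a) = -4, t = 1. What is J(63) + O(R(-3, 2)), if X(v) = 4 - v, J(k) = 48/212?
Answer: 5259/53 ≈ 99.226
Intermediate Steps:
J(k) = 12/53 (J(k) = 48*(1/212) = 12/53)
O(u) = 35 - 16*u (O(u) = (4 - (1*u + u))*8 + 3 = (4 - (u + u))*8 + 3 = (4 - 2*u)*8 + 3 = (32 - 16*u) + 3 = 35 - 16*u)
J(63) + O(R(-3, 2)) = 12/53 + (35 - 16*(-4)) = 12/53 + (35 + 64) = 12/53 + 99 = 5259/53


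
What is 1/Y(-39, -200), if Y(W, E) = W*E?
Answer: 1/7800 ≈ 0.00012821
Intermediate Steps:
Y(W, E) = E*W
1/Y(-39, -200) = 1/(-200*(-39)) = 1/7800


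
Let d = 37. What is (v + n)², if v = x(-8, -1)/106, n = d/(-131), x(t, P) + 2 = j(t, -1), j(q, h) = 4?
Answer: 3348900/48205249 ≈ 0.069472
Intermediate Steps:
x(t, P) = 2 (x(t, P) = -2 + 4 = 2)
n = -37/131 (n = 37/(-131) = 37*(-1/131) = -37/131 ≈ -0.28244)
v = 1/53 (v = 2/106 = 2*(1/106) = 1/53 ≈ 0.018868)
(v + n)² = (1/53 - 37/131)² = (-1830/6943)² = 3348900/48205249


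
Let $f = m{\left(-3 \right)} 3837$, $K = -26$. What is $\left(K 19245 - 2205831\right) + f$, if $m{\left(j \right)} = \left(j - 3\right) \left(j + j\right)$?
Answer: $-2568069$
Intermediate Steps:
$m{\left(j \right)} = 2 j \left(-3 + j\right)$ ($m{\left(j \right)} = \left(-3 + j\right) 2 j = 2 j \left(-3 + j\right)$)
$f = 138132$ ($f = 2 \left(-3\right) \left(-3 - 3\right) 3837 = 2 \left(-3\right) \left(-6\right) 3837 = 36 \cdot 3837 = 138132$)
$\left(K 19245 - 2205831\right) + f = \left(\left(-26\right) 19245 - 2205831\right) + 138132 = \left(-500370 - 2205831\right) + 138132 = -2706201 + 138132 = -2568069$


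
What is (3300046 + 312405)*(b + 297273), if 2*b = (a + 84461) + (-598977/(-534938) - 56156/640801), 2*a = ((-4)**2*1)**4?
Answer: 881397785778711109064749/685577610676 ≈ 1.2856e+12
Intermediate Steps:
a = 32768 (a = ((-4)**2*1)**4/2 = (16*1)**4/2 = (1/2)*16**4 = (1/2)*65536 = 32768)
b = 40185142646050651/685577610676 (b = ((32768 + 84461) + (-598977/(-534938) - 56156/640801))/2 = (117229 + (-598977*(-1/534938) - 56156*1/640801))/2 = (117229 + (598977/534938 - 56156/640801))/2 = (117229 + 353785082249/342788805338)/2 = (1/2)*(40185142646050651/342788805338) = 40185142646050651/685577610676 ≈ 58615.)
(3300046 + 312405)*(b + 297273) = (3300046 + 312405)*(40185142646050651/685577610676 + 297273) = 3612451*(243988855704537199/685577610676) = 881397785778711109064749/685577610676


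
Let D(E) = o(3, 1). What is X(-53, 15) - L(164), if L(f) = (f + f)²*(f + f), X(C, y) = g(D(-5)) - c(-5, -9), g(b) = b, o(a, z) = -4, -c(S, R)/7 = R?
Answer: -35287619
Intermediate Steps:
c(S, R) = -7*R
D(E) = -4
X(C, y) = -67 (X(C, y) = -4 - (-7)*(-9) = -4 - 1*63 = -4 - 63 = -67)
L(f) = 8*f³ (L(f) = (2*f)²*(2*f) = (4*f²)*(2*f) = 8*f³)
X(-53, 15) - L(164) = -67 - 8*164³ = -67 - 8*4410944 = -67 - 1*35287552 = -67 - 35287552 = -35287619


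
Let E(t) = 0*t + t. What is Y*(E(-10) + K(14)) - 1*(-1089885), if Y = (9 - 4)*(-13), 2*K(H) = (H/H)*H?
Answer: 1090080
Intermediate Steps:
E(t) = t (E(t) = 0 + t = t)
K(H) = H/2 (K(H) = ((H/H)*H)/2 = (1*H)/2 = H/2)
Y = -65 (Y = 5*(-13) = -65)
Y*(E(-10) + K(14)) - 1*(-1089885) = -65*(-10 + (½)*14) - 1*(-1089885) = -65*(-10 + 7) + 1089885 = -65*(-3) + 1089885 = 195 + 1089885 = 1090080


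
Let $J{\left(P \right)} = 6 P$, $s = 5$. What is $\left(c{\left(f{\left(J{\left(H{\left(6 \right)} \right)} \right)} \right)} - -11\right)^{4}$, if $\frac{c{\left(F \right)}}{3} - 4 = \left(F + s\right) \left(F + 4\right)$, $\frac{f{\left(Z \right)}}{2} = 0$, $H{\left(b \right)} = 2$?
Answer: $47458321$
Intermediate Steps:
$f{\left(Z \right)} = 0$ ($f{\left(Z \right)} = 2 \cdot 0 = 0$)
$c{\left(F \right)} = 12 + 3 \left(4 + F\right) \left(5 + F\right)$ ($c{\left(F \right)} = 12 + 3 \left(F + 5\right) \left(F + 4\right) = 12 + 3 \left(5 + F\right) \left(4 + F\right) = 12 + 3 \left(4 + F\right) \left(5 + F\right)$)
$\left(c{\left(f{\left(J{\left(H{\left(6 \right)} \right)} \right)} \right)} - -11\right)^{4} = \left(\left(72 + 3 \cdot 0^{2} + 27 \cdot 0\right) - -11\right)^{4} = \left(\left(72 + 3 \cdot 0 + 0\right) + 11\right)^{4} = \left(\left(72 + 0 + 0\right) + 11\right)^{4} = \left(72 + 11\right)^{4} = 83^{4} = 47458321$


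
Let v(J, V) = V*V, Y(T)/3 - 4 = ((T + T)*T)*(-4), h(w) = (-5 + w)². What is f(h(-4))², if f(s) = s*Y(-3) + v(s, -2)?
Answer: 272910400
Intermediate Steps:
Y(T) = 12 - 24*T² (Y(T) = 12 + 3*(((T + T)*T)*(-4)) = 12 + 3*(((2*T)*T)*(-4)) = 12 + 3*((2*T²)*(-4)) = 12 + 3*(-8*T²) = 12 - 24*T²)
v(J, V) = V²
f(s) = 4 - 204*s (f(s) = s*(12 - 24*(-3)²) + (-2)² = s*(12 - 24*9) + 4 = s*(12 - 216) + 4 = s*(-204) + 4 = -204*s + 4 = 4 - 204*s)
f(h(-4))² = (4 - 204*(-5 - 4)²)² = (4 - 204*(-9)²)² = (4 - 204*81)² = (4 - 16524)² = (-16520)² = 272910400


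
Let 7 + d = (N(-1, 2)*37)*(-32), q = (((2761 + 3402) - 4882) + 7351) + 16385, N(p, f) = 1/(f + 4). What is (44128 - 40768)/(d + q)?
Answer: 720/5317 ≈ 0.13541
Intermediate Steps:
N(p, f) = 1/(4 + f)
q = 25017 (q = ((6163 - 4882) + 7351) + 16385 = (1281 + 7351) + 16385 = 8632 + 16385 = 25017)
d = -613/3 (d = -7 + (37/(4 + 2))*(-32) = -7 + (37/6)*(-32) = -7 - 592/3 = -613/3 ≈ -204.33)
(44128 - 40768)/(d + q) = (44128 - 40768)/(-613/3 + 25017) = 3360/(74438/3) = 3360*(3/74438) = 720/5317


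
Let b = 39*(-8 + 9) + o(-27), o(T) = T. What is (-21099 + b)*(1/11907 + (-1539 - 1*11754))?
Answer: 123616484750/441 ≈ 2.8031e+8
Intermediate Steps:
b = 12 (b = 39*(-8 + 9) - 27 = 39*1 - 27 = 39 - 27 = 12)
(-21099 + b)*(1/11907 + (-1539 - 1*11754)) = (-21099 + 12)*(1/11907 + (-1539 - 1*11754)) = -21087*(1/11907 + (-1539 - 11754)) = -21087*(1/11907 - 13293) = -21087*(-158279750/11907) = 123616484750/441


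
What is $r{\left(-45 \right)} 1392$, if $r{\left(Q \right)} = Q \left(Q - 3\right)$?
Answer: $3006720$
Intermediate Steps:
$r{\left(Q \right)} = Q \left(-3 + Q\right)$
$r{\left(-45 \right)} 1392 = - 45 \left(-3 - 45\right) 1392 = \left(-45\right) \left(-48\right) 1392 = 2160 \cdot 1392 = 3006720$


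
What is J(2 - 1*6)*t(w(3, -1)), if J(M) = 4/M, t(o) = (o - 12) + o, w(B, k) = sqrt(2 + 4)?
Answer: 12 - 2*sqrt(6) ≈ 7.1010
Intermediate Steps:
w(B, k) = sqrt(6)
t(o) = -12 + 2*o (t(o) = (-12 + o) + o = -12 + 2*o)
J(2 - 1*6)*t(w(3, -1)) = (4/(2 - 1*6))*(-12 + 2*sqrt(6)) = (4/(2 - 6))*(-12 + 2*sqrt(6)) = (4/(-4))*(-12 + 2*sqrt(6)) = (4*(-1/4))*(-12 + 2*sqrt(6)) = -(-12 + 2*sqrt(6)) = 12 - 2*sqrt(6)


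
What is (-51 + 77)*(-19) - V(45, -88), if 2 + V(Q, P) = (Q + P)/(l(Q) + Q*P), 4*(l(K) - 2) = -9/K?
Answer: -38948072/79161 ≈ -492.01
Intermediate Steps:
l(K) = 2 - 9/(4*K) (l(K) = 2 + (-9/K)/4 = 2 - 9/(4*K))
V(Q, P) = -2 + (P + Q)/(2 - 9/(4*Q) + P*Q) (V(Q, P) = -2 + (Q + P)/((2 - 9/(4*Q)) + Q*P) = -2 + (P + Q)/((2 - 9/(4*Q)) + P*Q) = -2 + (P + Q)/(2 - 9/(4*Q) + P*Q))
(-51 + 77)*(-19) - V(45, -88) = (-51 + 77)*(-19) - 2*(9 - 8*45 - 2*45*(-1*(-88) - 1*45 + 2*(-88)*45))/(-9 + 8*45 + 4*(-88)*45**2) = 26*(-19) - 2*(9 - 360 - 2*45*(88 - 45 - 7920))/(-9 + 360 + 4*(-88)*2025) = -494 - 2*(9 - 360 - 2*45*(-7877))/(-9 + 360 - 712800) = -494 - 2*(9 - 360 + 708930)/(-712449) = -494 - 2*(-1)*708579/712449 = -494 - 1*(-157462/79161) = -494 + 157462/79161 = -38948072/79161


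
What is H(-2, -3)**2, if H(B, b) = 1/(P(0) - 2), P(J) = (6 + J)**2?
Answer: 1/1156 ≈ 0.00086505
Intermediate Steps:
H(B, b) = 1/34 (H(B, b) = 1/((6 + 0)**2 - 2) = 1/(6**2 - 2) = 1/(36 - 2) = 1/34)
H(-2, -3)**2 = (1/34)**2 = 1/1156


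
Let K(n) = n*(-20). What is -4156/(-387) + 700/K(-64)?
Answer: 279529/24768 ≈ 11.286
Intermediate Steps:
K(n) = -20*n
-4156/(-387) + 700/K(-64) = -4156/(-387) + 700/((-20*(-64))) = -4156*(-1/387) + 700/1280 = 4156/387 + 700*(1/1280) = 4156/387 + 35/64 = 279529/24768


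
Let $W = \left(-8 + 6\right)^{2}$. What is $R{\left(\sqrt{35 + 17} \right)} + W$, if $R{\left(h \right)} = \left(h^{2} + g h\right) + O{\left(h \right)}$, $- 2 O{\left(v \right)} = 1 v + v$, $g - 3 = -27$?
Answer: $56 - 50 \sqrt{13} \approx -124.28$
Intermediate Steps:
$g = -24$ ($g = 3 - 27 = -24$)
$O{\left(v \right)} = - v$ ($O{\left(v \right)} = - \frac{1 v + v}{2} = - \frac{v + v}{2} = - \frac{2 v}{2} = - v$)
$W = 4$ ($W = \left(-2\right)^{2} = 4$)
$R{\left(h \right)} = h^{2} - 25 h$ ($R{\left(h \right)} = \left(h^{2} - 24 h\right) - h = h^{2} - 25 h$)
$R{\left(\sqrt{35 + 17} \right)} + W = \sqrt{35 + 17} \left(-25 + \sqrt{35 + 17}\right) + 4 = \sqrt{52} \left(-25 + \sqrt{52}\right) + 4 = 2 \sqrt{13} \left(-25 + 2 \sqrt{13}\right) + 4 = 4 + 2 \sqrt{13} \left(-25 + 2 \sqrt{13}\right)$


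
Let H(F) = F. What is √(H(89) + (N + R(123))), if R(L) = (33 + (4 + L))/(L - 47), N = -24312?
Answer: 3*I*√971527/19 ≈ 155.63*I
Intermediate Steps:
R(L) = (37 + L)/(-47 + L)
√(H(89) + (N + R(123))) = √(89 + (-24312 + (37 + 123)/(-47 + 123))) = √(89 + (-24312 + 160/76)) = √(89 + (-24312 + (1/76)*160)) = √(89 + (-24312 + 40/19)) = √(89 - 461888/19) = √(-460197/19) = 3*I*√971527/19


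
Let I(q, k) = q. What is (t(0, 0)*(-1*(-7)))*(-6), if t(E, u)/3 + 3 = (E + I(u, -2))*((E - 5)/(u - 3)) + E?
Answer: 378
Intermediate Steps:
t(E, u) = -9 + 3*E + 3*(-5 + E)*(E + u)/(-3 + u) (t(E, u) = -9 + 3*((E + u)*((E - 5)/(u - 3)) + E) = -9 + 3*((E + u)*((-5 + E)/(-3 + u)) + E) = -9 + 3*((-5 + E)*(E + u)/(-3 + u) + E) = -9 + 3*(E + (-5 + E)*(E + u)/(-3 + u)) = -9 + (3*E + 3*(-5 + E)*(E + u)/(-3 + u)) = -9 + 3*E + 3*(-5 + E)*(E + u)/(-3 + u))
(t(0, 0)*(-1*(-7)))*(-6) = ((3*(9 + 0² - 8*0 - 8*0 + 2*0*0)/(-3 + 0))*(-1*(-7)))*(-6) = ((3*(9 + 0 + 0 + 0 + 0)/(-3))*7)*(-6) = ((3*(-⅓)*9)*7)*(-6) = -9*7*(-6) = -63*(-6) = 378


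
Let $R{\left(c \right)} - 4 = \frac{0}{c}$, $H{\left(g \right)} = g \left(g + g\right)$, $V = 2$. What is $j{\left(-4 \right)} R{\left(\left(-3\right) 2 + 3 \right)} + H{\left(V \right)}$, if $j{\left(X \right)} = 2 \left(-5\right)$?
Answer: $-32$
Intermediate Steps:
$H{\left(g \right)} = 2 g^{2}$ ($H{\left(g \right)} = g 2 g = 2 g^{2}$)
$j{\left(X \right)} = -10$
$R{\left(c \right)} = 4$ ($R{\left(c \right)} = 4 + \frac{0}{c} = 4 + 0 = 4$)
$j{\left(-4 \right)} R{\left(\left(-3\right) 2 + 3 \right)} + H{\left(V \right)} = \left(-10\right) 4 + 2 \cdot 2^{2} = -40 + 2 \cdot 4 = -40 + 8 = -32$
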